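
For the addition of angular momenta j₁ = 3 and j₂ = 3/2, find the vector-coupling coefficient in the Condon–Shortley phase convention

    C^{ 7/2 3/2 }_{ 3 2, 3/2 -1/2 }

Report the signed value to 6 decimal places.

+0.654654  (= +√(3/7))

triangle: 1!*5!*2!/9! = 240/362880
(j±m)!: 5!*1!*1!*2!*5!*2! = 57600
prefactor² = (2J+1)*Δ*N² = 6400/21
  k=0: +1/(0!*1!*1!*1!*4!*1!) = 1/24
  k=1: −1/(1!*0!*0!*0!*5!*2!) = -1/240
Σ = 3/80  ⇒  CG² = 6400/21*3/80² = 3/7
CG = +√(3/7) = +0.654654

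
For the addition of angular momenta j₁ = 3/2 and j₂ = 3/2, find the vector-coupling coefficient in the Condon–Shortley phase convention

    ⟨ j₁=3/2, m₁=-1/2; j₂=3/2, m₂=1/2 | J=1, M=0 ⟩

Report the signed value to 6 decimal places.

triangle: 2!*1!*1!/5! = 2/120
(j±m)!: 1!*2!*2!*1!*1!*1! = 4
prefactor² = (2J+1)*Δ*N² = 1/5
  k=1: −1/(1!*1!*1!*1!*0!*0!) = -1
  k=2: +1/(2!*0!*0!*0!*1!*1!) = 1/2
Σ = -1/2  ⇒  CG² = 1/5*(-1/2)² = 1/20
CG = −√(1/20) = -0.223607

−√(1/20) = -0.223607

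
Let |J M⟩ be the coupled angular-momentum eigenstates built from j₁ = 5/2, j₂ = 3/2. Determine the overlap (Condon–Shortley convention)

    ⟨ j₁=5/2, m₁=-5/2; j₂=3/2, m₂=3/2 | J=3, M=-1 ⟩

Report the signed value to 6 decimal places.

−√(1/8) = -0.353553

√[7·1!4!2!/8! · 0!5!3!0!2!4!] = √(288)
  +(−1)^1/∏(1,0,4,2,0,0)! = -1/48  (running -1/48)
⟨..|..⟩ = √(288)·(-1/48) = -0.353553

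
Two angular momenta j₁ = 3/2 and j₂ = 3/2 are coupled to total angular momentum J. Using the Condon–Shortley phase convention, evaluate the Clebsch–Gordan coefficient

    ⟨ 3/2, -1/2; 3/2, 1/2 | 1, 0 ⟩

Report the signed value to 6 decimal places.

-0.223607  (= −√(1/20))

triangle: 2!×1!×1!/5! = 2/120
(j±m)!: 1!×2!×2!×1!×1!×1! = 4
prefactor² = (2J+1)×Δ×N² = 1/5
  k=1: −1/(1!×1!×1!×1!×0!×0!) = -1
  k=2: +1/(2!×0!×0!×0!×1!×1!) = 1/2
Σ = -1/2  ⇒  CG² = 1/5×(-1/2)² = 1/20
CG = −√(1/20) = -0.223607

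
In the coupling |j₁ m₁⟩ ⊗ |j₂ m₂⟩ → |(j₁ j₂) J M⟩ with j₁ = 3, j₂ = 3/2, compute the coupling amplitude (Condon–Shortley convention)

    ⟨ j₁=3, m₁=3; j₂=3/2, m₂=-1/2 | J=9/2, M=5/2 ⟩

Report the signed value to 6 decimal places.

√[10·0!6!3!/10! · 6!0!1!2!7!2!] = √(172800)
  +(−1)^0/∏(0,0,0,1,6,2)! = 1/1440  (running 1/1440)
⟨..|..⟩ = √(172800)·(1/1440) = +0.288675

+√(1/12) ≈ +0.288675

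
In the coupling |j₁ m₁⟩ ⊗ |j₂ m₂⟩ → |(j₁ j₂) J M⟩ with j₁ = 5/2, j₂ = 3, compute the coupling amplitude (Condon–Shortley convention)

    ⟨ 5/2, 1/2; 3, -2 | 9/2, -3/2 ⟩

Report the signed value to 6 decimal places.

+0.604815

j₁+j₂−J=1  J+j₁−j₂=4  J−j₁+j₂=5  j₁+j₂+J+1=11
(j₁±m₁, j₂±m₂, J±M) = (3,2,1,5,3,6)
P² = 345600/77
sum k=0..1:
  [0] +1/96 = 1/96
  [1] −1/720 = -1/720
S = 13/1440
C² = P²·S² = 169/462 ; C = +0.604815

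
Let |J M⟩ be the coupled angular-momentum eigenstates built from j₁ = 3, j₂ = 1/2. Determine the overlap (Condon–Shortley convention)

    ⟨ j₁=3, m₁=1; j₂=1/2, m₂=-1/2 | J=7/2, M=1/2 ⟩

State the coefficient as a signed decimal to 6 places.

√[8·0!6!1!/8! · 4!2!0!1!4!3!] = √(6912/7)
  +(−1)^0/∏(0,0,2,0,4,1)! = 1/48  (running 1/48)
⟨..|..⟩ = √(6912/7)·(1/48) = +0.654654

+0.654654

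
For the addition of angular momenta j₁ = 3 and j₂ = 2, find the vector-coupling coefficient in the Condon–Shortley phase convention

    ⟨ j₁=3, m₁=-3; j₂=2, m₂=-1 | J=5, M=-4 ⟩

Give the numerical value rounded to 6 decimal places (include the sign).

+0.632456

j₁+j₂−J=0  J+j₁−j₂=6  J−j₁+j₂=4  j₁+j₂+J+1=11
(j₁±m₁, j₂±m₂, J±M) = (0,6,1,3,1,9)
P² = 7464960
sum k=0..0:
  [0] +1/4320 = 1/4320
S = 1/4320
C² = P²·S² = 2/5 ; C = +0.632456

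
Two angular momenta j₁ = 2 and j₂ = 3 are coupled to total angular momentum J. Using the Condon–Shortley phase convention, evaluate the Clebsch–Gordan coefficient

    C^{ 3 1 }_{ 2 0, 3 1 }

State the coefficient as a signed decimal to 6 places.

√[7·2!2!4!/9! · 2!2!4!2!4!2!] = √(256/15)
  +(−1)^0/∏(0,2,2,4,0,0)! = 1/96  (running 1/96)
  +(−1)^1/∏(1,1,1,3,1,1)! = -1/6  (running -5/32)
  +(−1)^2/∏(2,0,0,2,2,2)! = 1/16  (running -3/32)
⟨..|..⟩ = √(256/15)·(-3/32) = -0.387298

-0.387298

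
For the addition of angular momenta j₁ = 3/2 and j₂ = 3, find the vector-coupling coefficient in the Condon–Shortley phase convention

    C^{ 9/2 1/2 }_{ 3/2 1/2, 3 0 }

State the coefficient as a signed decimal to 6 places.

triangle: 0!*3!*6!/10! = 4320/3628800
(j±m)!: 2!*1!*3!*3!*5!*4! = 207360
prefactor² = (2J+1)*Δ*N² = 17280/7
  k=0: +1/(0!*0!*1!*3!*2!*3!) = 1/72
Σ = 1/72  ⇒  CG² = 17280/7*1/72² = 10/21
CG = +√(10/21) = +0.690066

+0.690066  (= +√(10/21))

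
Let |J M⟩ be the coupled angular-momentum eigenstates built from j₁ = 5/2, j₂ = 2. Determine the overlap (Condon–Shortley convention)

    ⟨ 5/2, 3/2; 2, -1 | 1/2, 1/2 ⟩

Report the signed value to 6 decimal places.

-0.516398  (= −√(4/15))

j₁+j₂−J=4  J+j₁−j₂=1  J−j₁+j₂=0  j₁+j₂+J+1=6
(j₁±m₁, j₂±m₂, J±M) = (4,1,1,3,1,0)
P² = 48/5
sum k=1..1:
  [1] −1/6 = -1/6
S = -1/6
C² = P²·S² = 4/15 ; C = -0.516398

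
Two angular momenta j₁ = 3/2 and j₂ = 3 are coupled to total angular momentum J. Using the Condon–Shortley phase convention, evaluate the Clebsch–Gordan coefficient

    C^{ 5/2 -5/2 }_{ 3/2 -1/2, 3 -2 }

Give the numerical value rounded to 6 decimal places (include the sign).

triangle: 2!*1!*4!/8! = 48/40320
(j±m)!: 1!*2!*1!*5!*0!*5! = 28800
prefactor² = (2J+1)*Δ*N² = 1440/7
  k=1: −1/(1!*1!*1!*0!*0!*4!) = -1/24
Σ = -1/24  ⇒  CG² = 1440/7*(-1/24)² = 5/14
CG = −√(5/14) = -0.597614

−√(5/14) ≈ -0.597614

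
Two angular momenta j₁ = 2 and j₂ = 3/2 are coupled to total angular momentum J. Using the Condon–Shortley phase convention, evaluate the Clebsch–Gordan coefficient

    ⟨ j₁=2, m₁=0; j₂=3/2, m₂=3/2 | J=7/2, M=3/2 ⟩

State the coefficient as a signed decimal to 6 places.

+0.534522  (= +√(2/7))

√[8·0!4!3!/8! · 2!2!3!0!5!2!] = √(1152/7)
  +(−1)^0/∏(0,0,2,3,2,0)! = 1/24  (running 1/24)
⟨..|..⟩ = √(1152/7)·(1/24) = +0.534522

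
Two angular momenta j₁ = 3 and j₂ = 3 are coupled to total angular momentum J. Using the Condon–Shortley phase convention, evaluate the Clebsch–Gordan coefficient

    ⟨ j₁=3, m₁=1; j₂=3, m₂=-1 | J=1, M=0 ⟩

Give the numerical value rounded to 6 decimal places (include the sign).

+0.188982  (= +√(1/28))

√[3·5!1!1!/8! · 4!2!2!4!1!1!] = √(144/7)
  +(−1)^1/∏(1,4,1,1,0,0)! = -1/24  (running -1/24)
  +(−1)^2/∏(2,3,0,0,1,1)! = 1/12  (running 1/24)
⟨..|..⟩ = √(144/7)·(1/24) = +0.188982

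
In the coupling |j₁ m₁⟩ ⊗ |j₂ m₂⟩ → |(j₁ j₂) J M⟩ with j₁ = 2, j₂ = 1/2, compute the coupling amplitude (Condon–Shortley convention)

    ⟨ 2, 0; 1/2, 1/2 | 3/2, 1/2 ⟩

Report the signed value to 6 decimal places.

triangle: 1!*3!*0!/5! = 6/120
(j±m)!: 2!*2!*1!*0!*2!*1! = 8
prefactor² = (2J+1)*Δ*N² = 8/5
  k=1: −1/(1!*0!*1!*0!*2!*0!) = -1/2
Σ = -1/2  ⇒  CG² = 8/5*(-1/2)² = 2/5
CG = −√(2/5) = -0.632456

−√(2/5) ≈ -0.632456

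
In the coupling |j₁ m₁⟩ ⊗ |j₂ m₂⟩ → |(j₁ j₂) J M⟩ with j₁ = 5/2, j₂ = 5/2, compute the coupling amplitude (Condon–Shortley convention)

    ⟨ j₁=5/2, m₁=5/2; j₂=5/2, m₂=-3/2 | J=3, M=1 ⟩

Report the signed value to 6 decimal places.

triangle: 2!×3!×3!/9! = 72/362880
(j±m)!: 5!×0!×1!×4!×4!×2! = 138240
prefactor² = (2J+1)×Δ×N² = 192
  k=0: +1/(0!×2!×0!×1!×3!×2!) = 1/24
Σ = 1/24  ⇒  CG² = 192×1/24² = 1/3
CG = +√(1/3) = +0.577350

+√(1/3) = +0.577350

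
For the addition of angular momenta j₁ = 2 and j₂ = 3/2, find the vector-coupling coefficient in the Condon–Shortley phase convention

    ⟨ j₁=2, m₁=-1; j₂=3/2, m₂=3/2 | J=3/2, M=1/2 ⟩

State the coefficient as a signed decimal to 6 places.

+√(2/5) ≈ +0.632456

j₁+j₂−J=2  J+j₁−j₂=2  J−j₁+j₂=1  j₁+j₂+J+1=6
(j₁±m₁, j₂±m₂, J±M) = (1,3,3,0,2,1)
P² = 8/5
sum k=2..2:
  [2] +1/2 = 1/2
S = 1/2
C² = P²·S² = 2/5 ; C = +0.632456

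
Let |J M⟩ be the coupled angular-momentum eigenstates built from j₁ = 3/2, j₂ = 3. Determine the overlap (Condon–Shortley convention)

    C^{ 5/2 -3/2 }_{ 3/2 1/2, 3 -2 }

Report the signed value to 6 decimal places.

√[6·2!1!4!/8! · 2!1!1!5!1!4!] = √(288/7)
  +(−1)^0/∏(0,2,1,1,0,3)! = 1/12  (running 1/12)
  +(−1)^1/∏(1,1,0,0,1,4)! = -1/24  (running 1/24)
⟨..|..⟩ = √(288/7)·(1/24) = +0.267261

+0.267261  (= +√(1/14))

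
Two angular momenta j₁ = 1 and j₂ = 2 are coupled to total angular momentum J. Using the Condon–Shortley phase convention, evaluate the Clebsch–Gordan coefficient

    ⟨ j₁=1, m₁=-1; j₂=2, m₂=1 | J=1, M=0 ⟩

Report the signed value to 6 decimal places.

+√(3/10) = +0.547723

√[3·2!0!2!/5! · 0!2!3!1!1!1!] = √(6/5)
  +(−1)^2/∏(2,0,0,1,0,1)! = 1/2  (running 1/2)
⟨..|..⟩ = √(6/5)·(1/2) = +0.547723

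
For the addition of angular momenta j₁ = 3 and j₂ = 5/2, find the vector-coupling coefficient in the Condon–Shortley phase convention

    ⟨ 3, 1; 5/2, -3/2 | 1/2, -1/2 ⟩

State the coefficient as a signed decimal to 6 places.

-0.308607  (= −√(2/21))

triangle: 5!×1!×0!/7! = 120/5040
(j±m)!: 4!×2!×1!×4!×0!×1! = 1152
prefactor² = (2J+1)×Δ×N² = 384/7
  k=1: −1/(1!×4!×1!×0!×0!×0!) = -1/24
Σ = -1/24  ⇒  CG² = 384/7×(-1/24)² = 2/21
CG = −√(2/21) = -0.308607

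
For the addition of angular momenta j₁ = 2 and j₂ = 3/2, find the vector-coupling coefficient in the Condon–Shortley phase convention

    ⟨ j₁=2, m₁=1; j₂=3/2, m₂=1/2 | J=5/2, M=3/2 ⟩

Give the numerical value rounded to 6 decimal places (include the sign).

+0.169031  (= +√(1/35))

triangle: 1!×3!×2!/7! = 12/5040
(j±m)!: 3!×1!×2!×1!×4!×1! = 288
prefactor² = (2J+1)×Δ×N² = 144/35
  k=0: +1/(0!×1!×1!×2!×2!×0!) = 1/4
  k=1: −1/(1!×0!×0!×1!×3!×1!) = -1/6
Σ = 1/12  ⇒  CG² = 144/35×1/12² = 1/35
CG = +√(1/35) = +0.169031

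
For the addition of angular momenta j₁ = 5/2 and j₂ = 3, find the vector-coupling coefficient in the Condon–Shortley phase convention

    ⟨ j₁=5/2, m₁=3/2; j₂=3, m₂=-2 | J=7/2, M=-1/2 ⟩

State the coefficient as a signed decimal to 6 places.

j₁+j₂−J=2  J+j₁−j₂=3  J−j₁+j₂=4  j₁+j₂+J+1=10
(j₁±m₁, j₂±m₂, J±M) = (4,1,1,5,3,4)
P² = 9216/35
sum k=0..1:
  [0] +1/24 = 1/24
  [1] −1/144 = -1/144
S = 5/144
C² = P²·S² = 20/63 ; C = +0.563436

+0.563436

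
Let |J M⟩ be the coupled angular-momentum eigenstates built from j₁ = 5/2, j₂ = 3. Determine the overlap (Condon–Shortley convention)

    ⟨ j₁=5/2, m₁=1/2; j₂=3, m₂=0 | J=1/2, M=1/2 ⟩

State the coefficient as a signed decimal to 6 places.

+0.377964

triangle: 5!×0!×1!/7! = 120/5040
(j±m)!: 3!×2!×3!×3!×1!×0! = 432
prefactor² = (2J+1)×Δ×N² = 144/7
  k=2: +1/(2!×3!×0!×1!×0!×0!) = 1/12
Σ = 1/12  ⇒  CG² = 144/7×1/12² = 1/7
CG = +√(1/7) = +0.377964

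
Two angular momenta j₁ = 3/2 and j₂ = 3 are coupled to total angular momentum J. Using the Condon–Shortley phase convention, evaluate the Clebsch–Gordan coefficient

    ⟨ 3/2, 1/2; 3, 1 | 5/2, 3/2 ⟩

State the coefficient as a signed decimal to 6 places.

triangle: 2!×1!×4!/8! = 48/40320
(j±m)!: 2!×1!×4!×2!×4!×1! = 2304
prefactor² = (2J+1)×Δ×N² = 576/35
  k=0: +1/(0!×2!×1!×4!×0!×0!) = 1/48
  k=1: −1/(1!×1!×0!×3!×1!×1!) = -1/6
Σ = -7/48  ⇒  CG² = 576/35×(-7/48)² = 7/20
CG = −√(7/20) = -0.591608

−√(7/20) ≈ -0.591608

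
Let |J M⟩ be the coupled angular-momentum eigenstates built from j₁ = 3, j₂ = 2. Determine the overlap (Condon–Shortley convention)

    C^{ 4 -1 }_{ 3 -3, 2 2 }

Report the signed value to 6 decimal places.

triangle: 1!*5!*3!/10! = 720/3628800
(j±m)!: 0!*6!*4!*0!*3!*5! = 12441600
prefactor² = (2J+1)*Δ*N² = 155520/7
  k=1: −1/(1!*0!*5!*3!*0!*0!) = -1/720
Σ = -1/720  ⇒  CG² = 155520/7*(-1/720)² = 3/70
CG = −√(3/70) = -0.207020

-0.207020  (= −√(3/70))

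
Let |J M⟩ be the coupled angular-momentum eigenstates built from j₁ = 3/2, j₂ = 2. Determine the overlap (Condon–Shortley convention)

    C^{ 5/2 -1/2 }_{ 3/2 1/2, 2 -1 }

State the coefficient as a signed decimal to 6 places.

triangle: 1!×2!×3!/7! = 12/5040
(j±m)!: 2!×1!×1!×3!×2!×3! = 144
prefactor² = (2J+1)×Δ×N² = 72/35
  k=0: +1/(0!×1!×1!×1!×1!×2!) = 1/2
  k=1: −1/(1!×0!×0!×0!×2!×3!) = -1/12
Σ = 5/12  ⇒  CG² = 72/35×5/12² = 5/14
CG = +√(5/14) = +0.597614

+0.597614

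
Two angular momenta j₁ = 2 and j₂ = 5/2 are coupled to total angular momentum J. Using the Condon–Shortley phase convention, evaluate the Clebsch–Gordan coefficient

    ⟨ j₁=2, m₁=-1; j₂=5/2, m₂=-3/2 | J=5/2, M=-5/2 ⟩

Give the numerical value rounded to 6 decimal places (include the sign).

√[6·2!2!3!/8! · 1!3!1!4!0!5!] = √(432/7)
  +(−1)^1/∏(1,1,2,0,0,3)! = -1/12  (running -1/12)
⟨..|..⟩ = √(432/7)·(-1/12) = -0.654654

-0.654654  (= −√(3/7))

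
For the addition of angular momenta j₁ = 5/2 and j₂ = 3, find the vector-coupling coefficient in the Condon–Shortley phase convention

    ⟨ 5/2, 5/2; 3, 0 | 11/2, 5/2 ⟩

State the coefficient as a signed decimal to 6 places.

+0.348155  (= +√(4/33))

j₁+j₂−J=0  J+j₁−j₂=5  J−j₁+j₂=6  j₁+j₂+J+1=12
(j₁±m₁, j₂±m₂, J±M) = (5,0,3,3,8,3)
P² = 24883200/11
sum k=0..0:
  [0] +1/4320 = 1/4320
S = 1/4320
C² = P²·S² = 4/33 ; C = +0.348155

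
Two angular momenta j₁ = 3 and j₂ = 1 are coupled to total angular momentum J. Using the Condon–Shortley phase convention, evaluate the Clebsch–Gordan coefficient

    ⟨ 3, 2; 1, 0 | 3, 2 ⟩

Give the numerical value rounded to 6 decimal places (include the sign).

+0.577350

√[7·1!5!1!/8! · 5!1!1!1!5!1!] = √(300)
  +(−1)^0/∏(0,1,1,1,4,0)! = 1/24  (running 1/24)
  +(−1)^1/∏(1,0,0,0,5,1)! = -1/120  (running 1/30)
⟨..|..⟩ = √(300)·(1/30) = +0.577350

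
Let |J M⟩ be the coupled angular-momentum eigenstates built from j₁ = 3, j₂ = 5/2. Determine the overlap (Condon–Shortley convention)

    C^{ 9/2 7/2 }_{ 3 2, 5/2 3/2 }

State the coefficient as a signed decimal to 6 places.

+0.100504

triangle: 1!×5!×4!/11! = 2880/39916800
(j±m)!: 5!×1!×4!×1!×8!×1! = 116121600
prefactor² = (2J+1)×Δ×N² = 921600/11
  k=0: +1/(0!×1!×1!×4!×4!×0!) = 1/576
  k=1: −1/(1!×0!×0!×3!×5!×1!) = -1/720
Σ = 1/2880  ⇒  CG² = 921600/11×1/2880² = 1/99
CG = +√(1/99) = +0.100504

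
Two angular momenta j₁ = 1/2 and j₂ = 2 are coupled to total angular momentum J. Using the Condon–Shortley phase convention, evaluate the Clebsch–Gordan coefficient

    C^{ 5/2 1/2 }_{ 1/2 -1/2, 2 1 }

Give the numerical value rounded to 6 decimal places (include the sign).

j₁+j₂−J=0  J+j₁−j₂=1  J−j₁+j₂=4  j₁+j₂+J+1=6
(j₁±m₁, j₂±m₂, J±M) = (0,1,3,1,3,2)
P² = 72/5
sum k=0..0:
  [0] +1/6 = 1/6
S = 1/6
C² = P²·S² = 2/5 ; C = +0.632456

+√(2/5) = +0.632456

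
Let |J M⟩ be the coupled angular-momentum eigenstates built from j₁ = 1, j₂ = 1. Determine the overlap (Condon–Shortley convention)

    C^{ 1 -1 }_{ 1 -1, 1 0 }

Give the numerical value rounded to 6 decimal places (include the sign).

-0.707107

√[3·1!1!1!/4! · 0!2!1!1!0!2!] = √(1/2)
  +(−1)^1/∏(1,0,1,0,0,1)! = -1  (running -1)
⟨..|..⟩ = √(1/2)·(-1) = -0.707107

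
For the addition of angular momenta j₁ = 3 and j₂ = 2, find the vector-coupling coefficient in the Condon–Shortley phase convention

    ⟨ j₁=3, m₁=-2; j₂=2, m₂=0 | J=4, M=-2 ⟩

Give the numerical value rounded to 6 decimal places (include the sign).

√[9·1!5!3!/10! · 1!5!2!2!2!6!] = √(8640/7)
  +(−1)^0/∏(0,1,5,2,0,1)! = 1/240  (running 1/240)
  +(−1)^1/∏(1,0,4,1,1,2)! = -1/48  (running -1/60)
⟨..|..⟩ = √(8640/7)·(-1/60) = -0.585540

-0.585540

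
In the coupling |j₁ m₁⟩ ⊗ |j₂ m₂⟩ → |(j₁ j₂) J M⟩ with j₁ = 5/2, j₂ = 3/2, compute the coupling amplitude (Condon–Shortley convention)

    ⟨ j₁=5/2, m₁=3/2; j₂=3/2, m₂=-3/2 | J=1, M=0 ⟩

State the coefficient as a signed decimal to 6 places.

+0.447214  (= +√(1/5))

triangle: 3!×2!×0!/6! = 12/720
(j±m)!: 4!×1!×0!×3!×1!×1! = 144
prefactor² = (2J+1)×Δ×N² = 36/5
  k=0: +1/(0!×3!×1!×0!×1!×0!) = 1/6
Σ = 1/6  ⇒  CG² = 36/5×1/6² = 1/5
CG = +√(1/5) = +0.447214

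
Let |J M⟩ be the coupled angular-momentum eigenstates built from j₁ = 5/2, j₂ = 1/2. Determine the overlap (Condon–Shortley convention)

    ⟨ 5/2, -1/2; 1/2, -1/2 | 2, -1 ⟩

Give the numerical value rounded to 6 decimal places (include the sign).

+√(1/3) = +0.577350

√[5·1!4!0!/6! · 2!3!0!1!1!3!] = √(12)
  +(−1)^0/∏(0,1,3,0,1,0)! = 1/6  (running 1/6)
⟨..|..⟩ = √(12)·(1/6) = +0.577350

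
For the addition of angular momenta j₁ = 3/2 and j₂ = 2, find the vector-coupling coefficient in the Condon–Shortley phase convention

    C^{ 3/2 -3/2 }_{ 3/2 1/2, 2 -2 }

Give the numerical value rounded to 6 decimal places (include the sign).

+0.632456  (= +√(2/5))

j₁+j₂−J=2  J+j₁−j₂=1  J−j₁+j₂=2  j₁+j₂+J+1=6
(j₁±m₁, j₂±m₂, J±M) = (2,1,0,4,0,3)
P² = 32/5
sum k=0..0:
  [0] +1/4 = 1/4
S = 1/4
C² = P²·S² = 2/5 ; C = +0.632456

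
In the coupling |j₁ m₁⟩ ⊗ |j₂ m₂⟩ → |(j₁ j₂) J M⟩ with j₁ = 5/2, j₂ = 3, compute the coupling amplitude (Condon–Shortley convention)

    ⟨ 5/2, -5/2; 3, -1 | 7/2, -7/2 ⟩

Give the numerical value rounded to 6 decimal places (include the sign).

j₁+j₂−J=2  J+j₁−j₂=3  J−j₁+j₂=4  j₁+j₂+J+1=10
(j₁±m₁, j₂±m₂, J±M) = (0,5,2,4,0,7)
P² = 18432
sum k=2..2:
  [2] +1/288 = 1/288
S = 1/288
C² = P²·S² = 2/9 ; C = +0.471405

+√(2/9) ≈ +0.471405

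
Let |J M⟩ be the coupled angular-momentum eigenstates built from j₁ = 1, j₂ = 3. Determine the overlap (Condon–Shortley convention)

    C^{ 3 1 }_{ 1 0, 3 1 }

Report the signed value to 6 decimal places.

−√(1/12) = -0.288675

triangle: 1!*1!*5!/8! = 120/40320
(j±m)!: 1!*1!*4!*2!*4!*2! = 2304
prefactor² = (2J+1)*Δ*N² = 48
  k=0: +1/(0!*1!*1!*4!*0!*1!) = 1/24
  k=1: −1/(1!*0!*0!*3!*1!*2!) = -1/12
Σ = -1/24  ⇒  CG² = 48*(-1/24)² = 1/12
CG = −√(1/12) = -0.288675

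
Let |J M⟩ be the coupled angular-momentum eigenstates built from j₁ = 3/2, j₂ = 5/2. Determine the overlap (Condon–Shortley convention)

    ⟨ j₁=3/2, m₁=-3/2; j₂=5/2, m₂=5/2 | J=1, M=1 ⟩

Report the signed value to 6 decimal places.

−√(1/2) = -0.707107

triangle: 3!*0!*2!/6! = 12/720
(j±m)!: 0!*3!*5!*0!*2!*0! = 1440
prefactor² = (2J+1)*Δ*N² = 72
  k=3: −1/(3!*0!*0!*2!*0!*0!) = -1/12
Σ = -1/12  ⇒  CG² = 72*(-1/12)² = 1/2
CG = −√(1/2) = -0.707107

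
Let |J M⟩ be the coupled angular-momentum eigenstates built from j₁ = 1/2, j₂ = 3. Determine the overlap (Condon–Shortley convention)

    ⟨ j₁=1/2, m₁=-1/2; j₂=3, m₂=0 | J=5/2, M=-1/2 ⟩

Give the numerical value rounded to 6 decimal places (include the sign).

√[6·1!0!5!/7! · 0!1!3!3!2!3!] = √(432/7)
  +(−1)^1/∏(1,0,0,2,0,3)! = -1/12  (running -1/12)
⟨..|..⟩ = √(432/7)·(-1/12) = -0.654654

-0.654654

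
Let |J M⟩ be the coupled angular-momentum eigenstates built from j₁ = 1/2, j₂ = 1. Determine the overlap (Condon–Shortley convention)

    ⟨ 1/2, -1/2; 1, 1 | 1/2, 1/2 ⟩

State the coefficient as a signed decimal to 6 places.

j₁+j₂−J=1  J+j₁−j₂=0  J−j₁+j₂=1  j₁+j₂+J+1=3
(j₁±m₁, j₂±m₂, J±M) = (0,1,2,0,1,0)
P² = 2/3
sum k=1..1:
  [1] −1/1 = -1
S = -1
C² = P²·S² = 2/3 ; C = -0.816497

-0.816497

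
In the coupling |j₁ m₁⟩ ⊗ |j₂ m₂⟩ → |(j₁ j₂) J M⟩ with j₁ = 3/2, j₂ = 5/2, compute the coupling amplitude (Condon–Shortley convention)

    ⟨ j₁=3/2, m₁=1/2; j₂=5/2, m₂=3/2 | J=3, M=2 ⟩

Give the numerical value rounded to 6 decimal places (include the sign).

−√(1/12) = -0.288675

triangle: 1!·2!·4!/8! = 48/40320
(j±m)!: 2!·1!·4!·1!·5!·1! = 5760
prefactor² = (2J+1)·Δ·N² = 48
  k=0: +1/(0!·1!·1!·4!·1!·0!) = 1/24
  k=1: −1/(1!·0!·0!·3!·2!·1!) = -1/12
Σ = -1/24  ⇒  CG² = 48·(-1/24)² = 1/12
CG = −√(1/12) = -0.288675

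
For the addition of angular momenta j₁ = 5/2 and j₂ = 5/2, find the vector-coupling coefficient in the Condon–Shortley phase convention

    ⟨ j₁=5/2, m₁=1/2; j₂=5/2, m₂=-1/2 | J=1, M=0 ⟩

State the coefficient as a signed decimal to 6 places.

+0.119523  (= +√(1/70))

√[3·4!1!1!/7! · 3!2!2!3!1!1!] = √(72/35)
  +(−1)^1/∏(1,3,1,1,0,0)! = -1/6  (running -1/6)
  +(−1)^2/∏(2,2,0,0,1,1)! = 1/4  (running 1/12)
⟨..|..⟩ = √(72/35)·(1/12) = +0.119523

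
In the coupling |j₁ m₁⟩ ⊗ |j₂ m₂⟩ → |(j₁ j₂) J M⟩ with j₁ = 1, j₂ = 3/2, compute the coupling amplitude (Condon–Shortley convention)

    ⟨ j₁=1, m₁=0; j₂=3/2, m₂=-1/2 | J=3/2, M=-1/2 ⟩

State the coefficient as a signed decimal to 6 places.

triangle: 1!·1!·2!/5! = 2/120
(j±m)!: 1!·1!·1!·2!·1!·2! = 4
prefactor² = (2J+1)·Δ·N² = 4/15
  k=0: +1/(0!·1!·1!·1!·0!·1!) = 1
  k=1: −1/(1!·0!·0!·0!·1!·2!) = -1/2
Σ = 1/2  ⇒  CG² = 4/15·1/2² = 1/15
CG = +√(1/15) = +0.258199

+√(1/15) ≈ +0.258199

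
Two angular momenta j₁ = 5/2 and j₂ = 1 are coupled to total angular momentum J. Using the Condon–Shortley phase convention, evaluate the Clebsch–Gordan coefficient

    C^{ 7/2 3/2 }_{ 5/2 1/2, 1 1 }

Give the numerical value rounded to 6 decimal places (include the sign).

√[8·0!5!2!/8! · 3!2!2!0!5!2!] = √(1920/7)
  +(−1)^0/∏(0,0,2,2,3,0)! = 1/24  (running 1/24)
⟨..|..⟩ = √(1920/7)·(1/24) = +0.690066

+√(10/21) = +0.690066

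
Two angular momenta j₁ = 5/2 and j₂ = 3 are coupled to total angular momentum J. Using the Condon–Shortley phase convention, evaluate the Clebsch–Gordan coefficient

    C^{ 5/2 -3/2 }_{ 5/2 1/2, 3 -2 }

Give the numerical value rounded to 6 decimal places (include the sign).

j₁+j₂−J=3  J+j₁−j₂=2  J−j₁+j₂=3  j₁+j₂+J+1=9
(j₁±m₁, j₂±m₂, J±M) = (3,2,1,5,1,4)
P² = 288/7
sum k=0..1:
  [0] +1/24 = 1/24
  [1] −1/12 = -1/12
S = -1/24
C² = P²·S² = 1/14 ; C = -0.267261

-0.267261  (= −√(1/14))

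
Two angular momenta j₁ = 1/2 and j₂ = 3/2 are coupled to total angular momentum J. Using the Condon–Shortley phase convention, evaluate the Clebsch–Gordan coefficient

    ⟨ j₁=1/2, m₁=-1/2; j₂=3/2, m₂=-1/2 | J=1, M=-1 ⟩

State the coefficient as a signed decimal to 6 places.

j₁+j₂−J=1  J+j₁−j₂=0  J−j₁+j₂=2  j₁+j₂+J+1=4
(j₁±m₁, j₂±m₂, J±M) = (0,1,1,2,0,2)
P² = 1
sum k=1..1:
  [1] −1/2 = -1/2
S = -1/2
C² = P²·S² = 1/4 ; C = -0.500000

-0.500000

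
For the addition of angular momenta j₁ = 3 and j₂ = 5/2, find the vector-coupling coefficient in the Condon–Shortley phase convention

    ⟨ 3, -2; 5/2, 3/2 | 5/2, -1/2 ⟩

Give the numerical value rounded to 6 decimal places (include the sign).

-0.267261  (= −√(1/14))

triangle: 3!×3!×2!/9! = 72/362880
(j±m)!: 1!×5!×4!×1!×2!×3! = 34560
prefactor² = (2J+1)×Δ×N² = 288/7
  k=2: +1/(2!×1!×3!×2!×0!×0!) = 1/24
  k=3: −1/(3!×0!×2!×1!×1!×1!) = -1/12
Σ = -1/24  ⇒  CG² = 288/7×(-1/24)² = 1/14
CG = −√(1/14) = -0.267261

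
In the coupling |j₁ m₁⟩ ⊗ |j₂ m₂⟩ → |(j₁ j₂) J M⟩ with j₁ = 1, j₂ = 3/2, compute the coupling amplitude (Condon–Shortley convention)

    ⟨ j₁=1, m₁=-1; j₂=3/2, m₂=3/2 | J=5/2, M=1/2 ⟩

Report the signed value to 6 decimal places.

+0.316228  (= +√(1/10))

√[6·0!2!3!/6! · 0!2!3!0!3!2!] = √(72/5)
  +(−1)^0/∏(0,0,2,3,0,0)! = 1/12  (running 1/12)
⟨..|..⟩ = √(72/5)·(1/12) = +0.316228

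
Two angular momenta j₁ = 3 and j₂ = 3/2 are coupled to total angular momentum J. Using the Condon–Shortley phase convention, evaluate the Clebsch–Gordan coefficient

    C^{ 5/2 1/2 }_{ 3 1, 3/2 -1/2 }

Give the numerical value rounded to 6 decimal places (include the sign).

−√(1/70) = -0.119523

j₁+j₂−J=2  J+j₁−j₂=4  J−j₁+j₂=1  j₁+j₂+J+1=8
(j₁±m₁, j₂±m₂, J±M) = (4,2,1,2,3,2)
P² = 288/35
sum k=0..1:
  [0] +1/8 = 1/8
  [1] −1/6 = -1/6
S = -1/24
C² = P²·S² = 1/70 ; C = -0.119523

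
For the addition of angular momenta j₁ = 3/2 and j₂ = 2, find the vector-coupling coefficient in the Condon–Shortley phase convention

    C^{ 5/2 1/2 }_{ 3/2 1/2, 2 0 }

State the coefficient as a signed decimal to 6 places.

+0.292770

√[6·1!2!3!/7! · 2!1!2!2!3!2!] = √(48/35)
  +(−1)^0/∏(0,1,1,2,1,1)! = 1/2  (running 1/2)
  +(−1)^1/∏(1,0,0,1,2,2)! = -1/4  (running 1/4)
⟨..|..⟩ = √(48/35)·(1/4) = +0.292770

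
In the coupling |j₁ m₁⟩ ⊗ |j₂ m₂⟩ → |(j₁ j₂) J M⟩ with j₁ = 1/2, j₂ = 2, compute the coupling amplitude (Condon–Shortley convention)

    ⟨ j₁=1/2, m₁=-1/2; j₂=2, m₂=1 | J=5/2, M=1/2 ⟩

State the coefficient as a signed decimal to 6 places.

j₁+j₂−J=0  J+j₁−j₂=1  J−j₁+j₂=4  j₁+j₂+J+1=6
(j₁±m₁, j₂±m₂, J±M) = (0,1,3,1,3,2)
P² = 72/5
sum k=0..0:
  [0] +1/6 = 1/6
S = 1/6
C² = P²·S² = 2/5 ; C = +0.632456

+0.632456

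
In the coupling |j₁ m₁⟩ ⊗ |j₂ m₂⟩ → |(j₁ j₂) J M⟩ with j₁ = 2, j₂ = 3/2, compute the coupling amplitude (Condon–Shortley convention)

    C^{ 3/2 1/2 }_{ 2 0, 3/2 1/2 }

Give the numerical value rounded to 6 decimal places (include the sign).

j₁+j₂−J=2  J+j₁−j₂=2  J−j₁+j₂=1  j₁+j₂+J+1=6
(j₁±m₁, j₂±m₂, J±M) = (2,2,2,1,2,1)
P² = 16/45
sum k=1..2:
  [1] −1/1 = -1
  [2] +1/4 = 1/4
S = -3/4
C² = P²·S² = 1/5 ; C = -0.447214

-0.447214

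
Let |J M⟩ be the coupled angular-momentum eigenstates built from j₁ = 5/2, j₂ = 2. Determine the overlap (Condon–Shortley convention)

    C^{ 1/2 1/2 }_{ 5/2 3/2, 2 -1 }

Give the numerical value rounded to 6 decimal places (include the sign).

√[2·4!1!0!/6! · 4!1!1!3!1!0!] = √(48/5)
  +(−1)^1/∏(1,3,0,0,1,0)! = -1/6  (running -1/6)
⟨..|..⟩ = √(48/5)·(-1/6) = -0.516398

-0.516398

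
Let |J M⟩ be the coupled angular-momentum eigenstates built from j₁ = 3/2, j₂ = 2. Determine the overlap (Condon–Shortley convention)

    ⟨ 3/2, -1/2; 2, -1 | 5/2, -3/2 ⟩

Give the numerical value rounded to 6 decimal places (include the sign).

j₁+j₂−J=1  J+j₁−j₂=2  J−j₁+j₂=3  j₁+j₂+J+1=7
(j₁±m₁, j₂±m₂, J±M) = (1,2,1,3,1,4)
P² = 144/35
sum k=0..1:
  [0] +1/4 = 1/4
  [1] −1/6 = -1/6
S = 1/12
C² = P²·S² = 1/35 ; C = +0.169031

+√(1/35) ≈ +0.169031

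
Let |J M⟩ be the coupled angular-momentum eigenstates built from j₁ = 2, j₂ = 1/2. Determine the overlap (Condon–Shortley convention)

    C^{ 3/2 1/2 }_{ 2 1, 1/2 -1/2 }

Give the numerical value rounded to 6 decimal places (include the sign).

+0.774597

√[4·1!3!0!/5! · 3!1!0!1!2!1!] = √(12/5)
  +(−1)^0/∏(0,1,1,0,2,0)! = 1/2  (running 1/2)
⟨..|..⟩ = √(12/5)·(1/2) = +0.774597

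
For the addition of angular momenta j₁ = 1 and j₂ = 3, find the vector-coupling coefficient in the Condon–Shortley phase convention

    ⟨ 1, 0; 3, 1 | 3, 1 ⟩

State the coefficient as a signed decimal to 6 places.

-0.288675

√[7·1!1!5!/8! · 1!1!4!2!4!2!] = √(48)
  +(−1)^0/∏(0,1,1,4,0,1)! = 1/24  (running 1/24)
  +(−1)^1/∏(1,0,0,3,1,2)! = -1/12  (running -1/24)
⟨..|..⟩ = √(48)·(-1/24) = -0.288675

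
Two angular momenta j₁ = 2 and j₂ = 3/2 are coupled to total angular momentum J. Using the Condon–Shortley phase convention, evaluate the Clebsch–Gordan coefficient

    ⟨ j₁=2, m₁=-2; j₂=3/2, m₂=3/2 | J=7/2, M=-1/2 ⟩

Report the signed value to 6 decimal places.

j₁+j₂−J=0  J+j₁−j₂=4  J−j₁+j₂=3  j₁+j₂+J+1=8
(j₁±m₁, j₂±m₂, J±M) = (0,4,3,0,3,4)
P² = 20736/35
sum k=0..0:
  [0] +1/144 = 1/144
S = 1/144
C² = P²·S² = 1/35 ; C = +0.169031

+0.169031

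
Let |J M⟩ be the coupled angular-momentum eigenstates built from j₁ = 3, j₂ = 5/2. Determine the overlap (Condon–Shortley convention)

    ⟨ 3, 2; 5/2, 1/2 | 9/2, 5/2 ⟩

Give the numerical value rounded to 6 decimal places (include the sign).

+√(49/198) ≈ +0.497468

triangle: 1!·5!·4!/11! = 2880/39916800
(j±m)!: 5!·1!·3!·2!·7!·2! = 14515200
prefactor² = (2J+1)·Δ·N² = 115200/11
  k=0: +1/(0!·1!·1!·3!·4!·1!) = 1/144
  k=1: −1/(1!·0!·0!·2!·5!·2!) = -1/480
Σ = 7/1440  ⇒  CG² = 115200/11·7/1440² = 49/198
CG = +√(49/198) = +0.497468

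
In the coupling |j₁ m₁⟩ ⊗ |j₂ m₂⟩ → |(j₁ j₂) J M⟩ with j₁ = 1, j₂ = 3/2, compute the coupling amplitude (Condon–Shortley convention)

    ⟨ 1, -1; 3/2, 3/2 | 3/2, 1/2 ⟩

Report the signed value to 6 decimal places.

−√(2/5) = -0.632456

j₁+j₂−J=1  J+j₁−j₂=1  J−j₁+j₂=2  j₁+j₂+J+1=5
(j₁±m₁, j₂±m₂, J±M) = (0,2,3,0,2,1)
P² = 8/5
sum k=1..1:
  [1] −1/2 = -1/2
S = -1/2
C² = P²·S² = 2/5 ; C = -0.632456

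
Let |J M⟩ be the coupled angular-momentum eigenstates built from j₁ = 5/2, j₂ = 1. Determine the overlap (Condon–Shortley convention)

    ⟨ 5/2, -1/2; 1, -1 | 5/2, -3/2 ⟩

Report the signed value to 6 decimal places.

+√(16/35) = +0.676123

j₁+j₂−J=1  J+j₁−j₂=4  J−j₁+j₂=1  j₁+j₂+J+1=7
(j₁±m₁, j₂±m₂, J±M) = (2,3,0,2,1,4)
P² = 576/35
sum k=0..0:
  [0] +1/6 = 1/6
S = 1/6
C² = P²·S² = 16/35 ; C = +0.676123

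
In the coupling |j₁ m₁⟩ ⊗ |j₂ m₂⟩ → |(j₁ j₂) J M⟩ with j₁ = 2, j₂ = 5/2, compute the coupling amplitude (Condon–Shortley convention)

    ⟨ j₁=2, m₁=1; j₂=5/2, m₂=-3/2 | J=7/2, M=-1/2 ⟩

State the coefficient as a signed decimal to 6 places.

j₁+j₂−J=1  J+j₁−j₂=3  J−j₁+j₂=4  j₁+j₂+J+1=9
(j₁±m₁, j₂±m₂, J±M) = (3,1,1,4,3,4)
P² = 2304/35
sum k=0..1:
  [0] +1/12 = 1/12
  [1] −1/144 = -1/144
S = 11/144
C² = P²·S² = 121/315 ; C = +0.619780

+√(121/315) ≈ +0.619780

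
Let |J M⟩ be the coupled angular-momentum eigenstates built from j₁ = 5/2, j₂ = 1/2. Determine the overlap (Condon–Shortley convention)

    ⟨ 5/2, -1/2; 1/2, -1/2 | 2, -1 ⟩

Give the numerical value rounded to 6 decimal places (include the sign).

+√(1/3) = +0.577350

triangle: 1!×4!×0!/6! = 24/720
(j±m)!: 2!×3!×0!×1!×1!×3! = 72
prefactor² = (2J+1)×Δ×N² = 12
  k=0: +1/(0!×1!×3!×0!×1!×0!) = 1/6
Σ = 1/6  ⇒  CG² = 12×1/6² = 1/3
CG = +√(1/3) = +0.577350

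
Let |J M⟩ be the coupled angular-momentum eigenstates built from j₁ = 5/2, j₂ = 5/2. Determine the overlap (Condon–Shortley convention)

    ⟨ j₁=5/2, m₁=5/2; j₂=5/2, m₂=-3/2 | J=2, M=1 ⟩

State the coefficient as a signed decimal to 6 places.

j₁+j₂−J=3  J+j₁−j₂=2  J−j₁+j₂=2  j₁+j₂+J+1=8
(j₁±m₁, j₂±m₂, J±M) = (5,0,1,4,3,1)
P² = 360/7
sum k=0..0:
  [0] +1/12 = 1/12
S = 1/12
C² = P²·S² = 5/14 ; C = +0.597614

+√(5/14) = +0.597614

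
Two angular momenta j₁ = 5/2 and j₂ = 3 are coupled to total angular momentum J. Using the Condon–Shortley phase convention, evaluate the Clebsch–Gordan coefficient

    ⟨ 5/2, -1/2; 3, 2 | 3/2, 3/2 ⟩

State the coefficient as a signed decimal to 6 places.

j₁+j₂−J=4  J+j₁−j₂=1  J−j₁+j₂=2  j₁+j₂+J+1=8
(j₁±m₁, j₂±m₂, J±M) = (2,3,5,1,3,0)
P² = 288/7
sum k=3..3:
  [3] −1/12 = -1/12
S = -1/12
C² = P²·S² = 2/7 ; C = -0.534522

−√(2/7) = -0.534522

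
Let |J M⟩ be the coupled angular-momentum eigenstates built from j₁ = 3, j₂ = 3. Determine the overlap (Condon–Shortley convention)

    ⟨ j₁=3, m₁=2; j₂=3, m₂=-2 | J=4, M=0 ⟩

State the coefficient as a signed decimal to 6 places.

+0.564076

√[9·2!4!4!/11! · 5!1!1!5!4!4!] = √(165888/77)
  +(−1)^0/∏(0,2,1,1,3,3)! = 1/72  (running 1/72)
  +(−1)^1/∏(1,1,0,0,4,4)! = -1/576  (running 7/576)
⟨..|..⟩ = √(165888/77)·(7/576) = +0.564076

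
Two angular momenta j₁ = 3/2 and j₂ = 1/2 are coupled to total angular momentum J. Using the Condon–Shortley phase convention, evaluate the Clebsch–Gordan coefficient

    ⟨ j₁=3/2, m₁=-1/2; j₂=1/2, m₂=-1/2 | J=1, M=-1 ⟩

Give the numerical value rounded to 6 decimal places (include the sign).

j₁+j₂−J=1  J+j₁−j₂=2  J−j₁+j₂=0  j₁+j₂+J+1=4
(j₁±m₁, j₂±m₂, J±M) = (1,2,0,1,0,2)
P² = 1
sum k=0..0:
  [0] +1/2 = 1/2
S = 1/2
C² = P²·S² = 1/4 ; C = +0.500000

+0.500000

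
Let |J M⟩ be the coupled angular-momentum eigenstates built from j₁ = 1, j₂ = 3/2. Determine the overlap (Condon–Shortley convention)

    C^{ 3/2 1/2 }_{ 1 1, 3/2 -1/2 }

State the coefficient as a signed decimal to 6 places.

+√(8/15) ≈ +0.730297

j₁+j₂−J=1  J+j₁−j₂=1  J−j₁+j₂=2  j₁+j₂+J+1=5
(j₁±m₁, j₂±m₂, J±M) = (2,0,1,2,2,1)
P² = 8/15
sum k=0..0:
  [0] +1/1 = 1
S = 1
C² = P²·S² = 8/15 ; C = +0.730297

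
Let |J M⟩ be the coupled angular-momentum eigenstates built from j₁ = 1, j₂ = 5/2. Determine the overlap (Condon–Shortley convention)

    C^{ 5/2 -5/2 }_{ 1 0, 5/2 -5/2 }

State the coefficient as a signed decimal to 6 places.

j₁+j₂−J=1  J+j₁−j₂=1  J−j₁+j₂=4  j₁+j₂+J+1=7
(j₁±m₁, j₂±m₂, J±M) = (1,1,0,5,0,5)
P² = 2880/7
sum k=0..0:
  [0] +1/24 = 1/24
S = 1/24
C² = P²·S² = 5/7 ; C = +0.845154

+√(5/7) = +0.845154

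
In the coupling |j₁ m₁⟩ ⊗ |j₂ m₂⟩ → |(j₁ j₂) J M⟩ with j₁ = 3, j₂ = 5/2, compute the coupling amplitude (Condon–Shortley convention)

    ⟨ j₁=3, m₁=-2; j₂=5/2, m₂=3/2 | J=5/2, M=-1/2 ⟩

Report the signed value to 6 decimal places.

-0.267261  (= −√(1/14))

j₁+j₂−J=3  J+j₁−j₂=3  J−j₁+j₂=2  j₁+j₂+J+1=9
(j₁±m₁, j₂±m₂, J±M) = (1,5,4,1,2,3)
P² = 288/7
sum k=2..3:
  [2] +1/24 = 1/24
  [3] −1/12 = -1/12
S = -1/24
C² = P²·S² = 1/14 ; C = -0.267261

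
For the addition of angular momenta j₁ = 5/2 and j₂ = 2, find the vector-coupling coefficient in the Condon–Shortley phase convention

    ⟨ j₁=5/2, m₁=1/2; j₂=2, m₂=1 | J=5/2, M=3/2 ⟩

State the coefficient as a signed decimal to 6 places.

j₁+j₂−J=2  J+j₁−j₂=3  J−j₁+j₂=2  j₁+j₂+J+1=8
(j₁±m₁, j₂±m₂, J±M) = (3,2,3,1,4,1)
P² = 216/35
sum k=1..2:
  [1] −1/4 = -1/4
  [2] +1/12 = 1/12
S = -1/6
C² = P²·S² = 6/35 ; C = -0.414039

−√(6/35) ≈ -0.414039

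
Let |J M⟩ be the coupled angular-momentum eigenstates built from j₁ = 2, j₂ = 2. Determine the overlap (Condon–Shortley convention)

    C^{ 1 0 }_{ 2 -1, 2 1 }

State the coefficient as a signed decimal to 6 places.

j₁+j₂−J=3  J+j₁−j₂=1  J−j₁+j₂=1  j₁+j₂+J+1=6
(j₁±m₁, j₂±m₂, J±M) = (1,3,3,1,1,1)
P² = 9/10
sum k=2..3:
  [2] +1/2 = 1/2
  [3] −1/6 = -1/6
S = 1/3
C² = P²·S² = 1/10 ; C = +0.316228

+√(1/10) ≈ +0.316228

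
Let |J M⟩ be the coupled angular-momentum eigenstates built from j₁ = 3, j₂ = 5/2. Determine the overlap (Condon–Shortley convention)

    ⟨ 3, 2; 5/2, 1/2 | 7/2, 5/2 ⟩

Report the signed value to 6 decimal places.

−√(2/63) = -0.178174

triangle: 2!*4!*3!/10! = 288/3628800
(j±m)!: 5!*1!*3!*2!*6!*1! = 1036800
prefactor² = (2J+1)*Δ*N² = 4608/7
  k=0: +1/(0!*2!*1!*3!*3!*0!) = 1/72
  k=1: −1/(1!*1!*0!*2!*4!*1!) = -1/48
Σ = -1/144  ⇒  CG² = 4608/7*(-1/144)² = 2/63
CG = −√(2/63) = -0.178174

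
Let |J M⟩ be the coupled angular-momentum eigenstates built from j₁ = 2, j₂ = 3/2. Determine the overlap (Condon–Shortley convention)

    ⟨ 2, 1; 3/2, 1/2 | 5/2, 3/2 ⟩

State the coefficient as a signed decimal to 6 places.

j₁+j₂−J=1  J+j₁−j₂=3  J−j₁+j₂=2  j₁+j₂+J+1=7
(j₁±m₁, j₂±m₂, J±M) = (3,1,2,1,4,1)
P² = 144/35
sum k=0..1:
  [0] +1/4 = 1/4
  [1] −1/6 = -1/6
S = 1/12
C² = P²·S² = 1/35 ; C = +0.169031

+0.169031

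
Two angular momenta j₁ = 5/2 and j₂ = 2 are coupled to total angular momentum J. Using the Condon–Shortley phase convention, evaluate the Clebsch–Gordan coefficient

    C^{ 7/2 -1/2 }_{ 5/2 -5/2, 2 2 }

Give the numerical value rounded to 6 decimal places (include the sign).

−√(4/63) ≈ -0.251976

√[8·1!4!3!/9! · 0!5!4!0!3!4!] = √(9216/7)
  +(−1)^1/∏(1,0,4,3,0,0)! = -1/144  (running -1/144)
⟨..|..⟩ = √(9216/7)·(-1/144) = -0.251976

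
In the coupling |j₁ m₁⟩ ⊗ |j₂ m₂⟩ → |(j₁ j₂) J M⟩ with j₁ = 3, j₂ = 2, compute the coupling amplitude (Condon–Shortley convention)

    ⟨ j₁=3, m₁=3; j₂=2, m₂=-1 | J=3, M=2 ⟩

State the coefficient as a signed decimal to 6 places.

+0.645497

j₁+j₂−J=2  J+j₁−j₂=4  J−j₁+j₂=2  j₁+j₂+J+1=9
(j₁±m₁, j₂±m₂, J±M) = (6,0,1,3,5,1)
P² = 960
sum k=0..0:
  [0] +1/48 = 1/48
S = 1/48
C² = P²·S² = 5/12 ; C = +0.645497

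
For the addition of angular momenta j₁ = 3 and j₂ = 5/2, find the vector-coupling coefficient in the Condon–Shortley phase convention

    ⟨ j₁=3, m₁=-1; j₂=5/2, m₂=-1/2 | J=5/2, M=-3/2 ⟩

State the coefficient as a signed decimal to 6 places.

+√(1/35) = +0.169031

√[6·3!3!2!/9! · 2!4!2!3!1!4!] = √(576/35)
  +(−1)^1/∏(1,2,3,1,0,1)! = -1/12  (running -1/12)
  +(−1)^2/∏(2,1,2,0,1,2)! = 1/8  (running 1/24)
⟨..|..⟩ = √(576/35)·(1/24) = +0.169031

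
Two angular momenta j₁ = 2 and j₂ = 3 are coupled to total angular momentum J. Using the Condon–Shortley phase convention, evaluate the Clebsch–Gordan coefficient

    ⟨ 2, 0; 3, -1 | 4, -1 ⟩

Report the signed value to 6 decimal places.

+0.327327  (= +√(3/28))

triangle: 1!·3!·5!/10! = 720/3628800
(j±m)!: 2!·2!·2!·4!·3!·5! = 138240
prefactor² = (2J+1)·Δ·N² = 1728/7
  k=0: +1/(0!·1!·2!·2!·1!·3!) = 1/24
  k=1: −1/(1!·0!·1!·1!·2!·4!) = -1/48
Σ = 1/48  ⇒  CG² = 1728/7·1/48² = 3/28
CG = +√(3/28) = +0.327327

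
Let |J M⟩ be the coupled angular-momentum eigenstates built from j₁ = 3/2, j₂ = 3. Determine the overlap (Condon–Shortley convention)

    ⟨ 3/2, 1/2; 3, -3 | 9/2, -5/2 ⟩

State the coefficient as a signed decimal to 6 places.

√[10·0!3!6!/10! · 2!1!0!6!2!7!] = √(172800)
  +(−1)^0/∏(0,0,1,0,2,6)! = 1/1440  (running 1/1440)
⟨..|..⟩ = √(172800)·(1/1440) = +0.288675

+√(1/12) ≈ +0.288675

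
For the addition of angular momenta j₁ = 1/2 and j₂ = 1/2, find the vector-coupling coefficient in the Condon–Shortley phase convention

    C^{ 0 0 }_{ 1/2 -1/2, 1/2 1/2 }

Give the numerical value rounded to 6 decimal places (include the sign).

√[1·1!0!0!/2! · 0!1!1!0!0!0!] = √(1/2)
  +(−1)^1/∏(1,0,0,0,0,0)! = -1  (running -1)
⟨..|..⟩ = √(1/2)·(-1) = -0.707107

−√(1/2) = -0.707107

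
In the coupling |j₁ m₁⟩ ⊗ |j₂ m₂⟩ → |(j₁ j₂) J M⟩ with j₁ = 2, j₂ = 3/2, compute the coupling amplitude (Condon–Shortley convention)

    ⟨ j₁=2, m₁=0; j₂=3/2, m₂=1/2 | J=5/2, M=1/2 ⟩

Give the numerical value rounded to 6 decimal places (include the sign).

j₁+j₂−J=1  J+j₁−j₂=3  J−j₁+j₂=2  j₁+j₂+J+1=7
(j₁±m₁, j₂±m₂, J±M) = (2,2,2,1,3,2)
P² = 48/35
sum k=0..1:
  [0] +1/4 = 1/4
  [1] −1/2 = -1/2
S = -1/4
C² = P²·S² = 3/35 ; C = -0.292770

−√(3/35) ≈ -0.292770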